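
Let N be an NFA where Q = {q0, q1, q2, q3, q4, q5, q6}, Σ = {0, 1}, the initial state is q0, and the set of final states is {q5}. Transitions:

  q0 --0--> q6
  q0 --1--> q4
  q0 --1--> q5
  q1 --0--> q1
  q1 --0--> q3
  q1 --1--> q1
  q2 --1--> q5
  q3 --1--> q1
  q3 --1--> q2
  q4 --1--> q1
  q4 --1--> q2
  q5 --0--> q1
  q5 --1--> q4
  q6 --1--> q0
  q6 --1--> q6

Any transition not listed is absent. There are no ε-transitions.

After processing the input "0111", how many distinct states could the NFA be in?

6

Start in {q0}.
Read '0': q0→{q6}; now {q6}.
Read '1': q6→{q0, q6}; now {q0, q6}.
Read '1': q0→{q4, q5}, q6→{q0, q6}; now {q0, q4, q5, q6}.
Read '1': q0→{q4, q5}, q4→{q1, q2}, q5→{q4}, q6→{q0, q6}; now {q0, q1, q2, q4, q5, q6}.
That set has 6 states.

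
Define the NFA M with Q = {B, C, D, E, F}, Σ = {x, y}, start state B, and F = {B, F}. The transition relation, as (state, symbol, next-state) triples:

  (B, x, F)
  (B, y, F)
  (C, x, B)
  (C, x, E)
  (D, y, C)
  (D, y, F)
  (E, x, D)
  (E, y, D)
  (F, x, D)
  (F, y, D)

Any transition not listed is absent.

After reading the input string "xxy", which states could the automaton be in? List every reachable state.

Start in {B}.
Read 'x': B→{F}; now {F}.
Read 'x': F→{D}; now {D}.
Read 'y': D→{C, F}; now {C, F}.

{C, F}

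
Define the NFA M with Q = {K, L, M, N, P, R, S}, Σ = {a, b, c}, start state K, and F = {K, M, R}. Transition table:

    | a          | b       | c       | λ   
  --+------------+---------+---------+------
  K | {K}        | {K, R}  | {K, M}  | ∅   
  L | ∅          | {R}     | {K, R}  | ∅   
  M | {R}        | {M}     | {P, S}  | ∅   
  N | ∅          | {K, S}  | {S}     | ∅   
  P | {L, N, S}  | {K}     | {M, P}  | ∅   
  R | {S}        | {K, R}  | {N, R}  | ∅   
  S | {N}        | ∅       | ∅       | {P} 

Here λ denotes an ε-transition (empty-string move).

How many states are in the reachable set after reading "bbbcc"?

6

Start in {K}.
Read 'b': K→{K, R}; now {K, R}.
Read 'b': K→{K, R}, R→{K, R}; now {K, R}.
Read 'b': K→{K, R}, R→{K, R}; now {K, R}.
Read 'c': K→{K, M}, R→{N, R}; now {K, M, N, R}.
Read 'c': K→{K, M}, M→{P, S}, N→{S}, R→{N, R}; now {K, M, N, P, R, S}.
That set has 6 states.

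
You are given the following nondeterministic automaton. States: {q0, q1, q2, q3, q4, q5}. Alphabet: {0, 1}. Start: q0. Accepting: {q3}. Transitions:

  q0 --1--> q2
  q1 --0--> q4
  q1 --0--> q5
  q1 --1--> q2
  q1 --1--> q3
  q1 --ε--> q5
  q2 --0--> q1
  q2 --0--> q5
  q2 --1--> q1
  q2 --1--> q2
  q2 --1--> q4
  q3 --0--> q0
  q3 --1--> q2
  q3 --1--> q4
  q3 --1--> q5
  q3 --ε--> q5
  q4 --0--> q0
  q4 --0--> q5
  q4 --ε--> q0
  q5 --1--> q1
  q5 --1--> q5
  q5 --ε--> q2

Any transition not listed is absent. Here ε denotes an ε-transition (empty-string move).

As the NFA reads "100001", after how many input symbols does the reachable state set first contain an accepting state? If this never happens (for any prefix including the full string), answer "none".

Start in {q0}.
Read '1': {q0} → {q2}.
Read '0': {q2} → {q1, q2, q5}.
Read '0': {q1, q2, q5} → {q0, q1, q2, q4, q5}.
Read '0': {q0, q1, q2, q4, q5} → {q0, q1, q2, q4, q5}.
Read '0': {q0, q1, q2, q4, q5} → {q0, q1, q2, q4, q5}.
Read '1': {q0, q1, q2, q4, q5} → {q0, q1, q2, q3, q4, q5}.
None of the earlier sets intersect F, but {q0, q1, q2, q3, q4, q5} does.

6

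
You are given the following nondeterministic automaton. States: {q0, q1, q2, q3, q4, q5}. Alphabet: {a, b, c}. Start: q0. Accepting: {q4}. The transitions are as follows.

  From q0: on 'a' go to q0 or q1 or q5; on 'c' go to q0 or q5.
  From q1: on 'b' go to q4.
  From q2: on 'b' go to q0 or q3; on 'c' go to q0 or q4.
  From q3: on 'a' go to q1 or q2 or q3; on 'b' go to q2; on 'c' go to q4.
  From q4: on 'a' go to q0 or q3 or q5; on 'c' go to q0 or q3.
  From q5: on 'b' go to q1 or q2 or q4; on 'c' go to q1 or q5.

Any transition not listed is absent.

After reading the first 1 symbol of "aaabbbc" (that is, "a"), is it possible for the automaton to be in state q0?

Yes

Start in {q0}.
Read 'a': {q0} → {q0, q1, q5}.
State q0 is in {q0, q1, q5}.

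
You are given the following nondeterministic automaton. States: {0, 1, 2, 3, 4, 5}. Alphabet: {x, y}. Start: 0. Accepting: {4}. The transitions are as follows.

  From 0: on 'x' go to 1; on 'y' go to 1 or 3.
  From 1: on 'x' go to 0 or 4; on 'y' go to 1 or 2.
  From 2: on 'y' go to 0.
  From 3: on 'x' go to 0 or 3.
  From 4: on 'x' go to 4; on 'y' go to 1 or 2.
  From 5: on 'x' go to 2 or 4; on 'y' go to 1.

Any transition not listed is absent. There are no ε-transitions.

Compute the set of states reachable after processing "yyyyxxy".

{1, 2, 3}

Start in {0}.
Read 'y': 0→{1, 3}; now {1, 3}.
Read 'y': 1→{1, 2}, 3→∅; now {1, 2}.
Read 'y': 1→{1, 2}, 2→{0}; now {0, 1, 2}.
Read 'y': 0→{1, 3}, 1→{1, 2}, 2→{0}; now {0, 1, 2, 3}.
Read 'x': 0→{1}, 1→{0, 4}, 2→∅, 3→{0, 3}; now {0, 1, 3, 4}.
Read 'x': 0→{1}, 1→{0, 4}, 3→{0, 3}, 4→{4}; now {0, 1, 3, 4}.
Read 'y': 0→{1, 3}, 1→{1, 2}, 3→∅, 4→{1, 2}; now {1, 2, 3}.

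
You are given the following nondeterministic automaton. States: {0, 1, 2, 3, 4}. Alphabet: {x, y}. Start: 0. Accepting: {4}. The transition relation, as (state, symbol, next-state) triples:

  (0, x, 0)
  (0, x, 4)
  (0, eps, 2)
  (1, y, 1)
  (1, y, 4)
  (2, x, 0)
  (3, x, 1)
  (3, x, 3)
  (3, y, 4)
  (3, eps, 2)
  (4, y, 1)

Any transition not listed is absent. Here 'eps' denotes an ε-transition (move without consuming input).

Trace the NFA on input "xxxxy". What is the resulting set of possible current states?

{1}

Start: ε-closure({0}) = {0, 2}.
Read 'x': {0, 2} → {0, 2, 4}.
Read 'x': {0, 2, 4} → {0, 2, 4}.
Read 'x': {0, 2, 4} → {0, 2, 4}.
Read 'x': {0, 2, 4} → {0, 2, 4}.
Read 'y': {0, 2, 4} → {1}.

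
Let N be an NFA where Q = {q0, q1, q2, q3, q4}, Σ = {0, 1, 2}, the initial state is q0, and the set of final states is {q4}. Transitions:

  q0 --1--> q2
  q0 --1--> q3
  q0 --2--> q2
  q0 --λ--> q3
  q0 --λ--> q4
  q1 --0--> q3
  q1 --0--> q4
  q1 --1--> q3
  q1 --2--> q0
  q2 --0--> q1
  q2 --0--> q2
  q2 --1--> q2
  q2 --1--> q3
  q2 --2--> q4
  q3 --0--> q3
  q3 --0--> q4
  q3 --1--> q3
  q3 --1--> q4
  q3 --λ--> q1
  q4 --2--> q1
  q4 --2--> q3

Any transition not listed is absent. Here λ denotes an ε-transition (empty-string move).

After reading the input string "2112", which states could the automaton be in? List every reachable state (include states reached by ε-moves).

{q0, q1, q3, q4}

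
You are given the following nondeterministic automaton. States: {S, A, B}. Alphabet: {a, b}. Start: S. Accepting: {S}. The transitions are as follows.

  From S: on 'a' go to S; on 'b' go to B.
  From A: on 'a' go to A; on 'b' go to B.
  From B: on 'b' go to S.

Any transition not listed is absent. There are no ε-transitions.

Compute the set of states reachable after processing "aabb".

Start in {S}.
Read 'a': S→{S}; now {S}.
Read 'a': S→{S}; now {S}.
Read 'b': S→{B}; now {B}.
Read 'b': B→{S}; now {S}.

{S}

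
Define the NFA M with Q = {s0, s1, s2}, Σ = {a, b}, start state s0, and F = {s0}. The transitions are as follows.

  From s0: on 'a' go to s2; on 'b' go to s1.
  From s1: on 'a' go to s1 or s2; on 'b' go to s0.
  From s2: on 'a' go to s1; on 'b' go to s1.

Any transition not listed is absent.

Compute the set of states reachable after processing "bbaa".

Start in {s0}.
Read 'b': {s0} → {s1}.
Read 'b': {s1} → {s0}.
Read 'a': {s0} → {s2}.
Read 'a': {s2} → {s1}.

{s1}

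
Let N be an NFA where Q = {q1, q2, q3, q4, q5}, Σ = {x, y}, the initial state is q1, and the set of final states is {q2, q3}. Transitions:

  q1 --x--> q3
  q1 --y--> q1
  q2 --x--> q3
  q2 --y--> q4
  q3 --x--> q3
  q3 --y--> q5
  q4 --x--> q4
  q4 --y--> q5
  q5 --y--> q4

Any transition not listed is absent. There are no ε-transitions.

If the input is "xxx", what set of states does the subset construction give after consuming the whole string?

Start in {q1}.
Read 'x': {q1} → {q3}.
Read 'x': {q3} → {q3}.
Read 'x': {q3} → {q3}.

{q3}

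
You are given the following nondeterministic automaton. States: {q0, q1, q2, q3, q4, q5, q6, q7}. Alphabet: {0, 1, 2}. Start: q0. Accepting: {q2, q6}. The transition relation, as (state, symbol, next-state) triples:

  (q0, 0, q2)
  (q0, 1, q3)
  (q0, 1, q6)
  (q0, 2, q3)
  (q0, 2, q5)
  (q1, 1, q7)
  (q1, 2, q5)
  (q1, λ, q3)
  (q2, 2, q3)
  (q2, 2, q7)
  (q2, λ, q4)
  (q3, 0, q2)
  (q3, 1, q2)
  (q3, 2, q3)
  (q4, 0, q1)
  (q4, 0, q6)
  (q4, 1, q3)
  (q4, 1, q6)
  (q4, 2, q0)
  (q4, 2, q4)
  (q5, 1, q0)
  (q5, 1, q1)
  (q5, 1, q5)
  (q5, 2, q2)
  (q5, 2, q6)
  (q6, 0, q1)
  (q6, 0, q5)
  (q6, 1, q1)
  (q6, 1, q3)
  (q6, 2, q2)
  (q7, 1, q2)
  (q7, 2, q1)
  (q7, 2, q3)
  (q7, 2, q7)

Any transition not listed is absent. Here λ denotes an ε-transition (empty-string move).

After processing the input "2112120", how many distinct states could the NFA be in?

6

Start in {q0}.
Read '2': {q0} → {q3, q5}.
Read '1': {q3, q5} → {q0, q1, q2, q3, q4, q5}.
Read '1': {q0, q1, q2, q3, q4, q5} → {q0, q1, q2, q3, q4, q5, q6, q7}.
Read '2': {q0, q1, q2, q3, q4, q5, q6, q7} → {q0, q1, q2, q3, q4, q5, q6, q7}.
Read '1': {q0, q1, q2, q3, q4, q5, q6, q7} → {q0, q1, q2, q3, q4, q5, q6, q7}.
Read '2': {q0, q1, q2, q3, q4, q5, q6, q7} → {q0, q1, q2, q3, q4, q5, q6, q7}.
Read '0': {q0, q1, q2, q3, q4, q5, q6, q7} → {q1, q2, q3, q4, q5, q6}.
That set has 6 states.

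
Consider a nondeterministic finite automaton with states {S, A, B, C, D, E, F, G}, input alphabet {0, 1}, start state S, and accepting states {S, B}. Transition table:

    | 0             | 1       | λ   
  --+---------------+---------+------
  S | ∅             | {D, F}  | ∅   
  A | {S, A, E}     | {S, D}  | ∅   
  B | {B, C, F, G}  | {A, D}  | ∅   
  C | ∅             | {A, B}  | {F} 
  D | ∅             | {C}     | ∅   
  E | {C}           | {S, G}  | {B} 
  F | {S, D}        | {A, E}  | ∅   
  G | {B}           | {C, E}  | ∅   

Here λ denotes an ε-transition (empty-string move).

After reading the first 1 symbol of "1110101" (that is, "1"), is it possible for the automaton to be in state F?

Yes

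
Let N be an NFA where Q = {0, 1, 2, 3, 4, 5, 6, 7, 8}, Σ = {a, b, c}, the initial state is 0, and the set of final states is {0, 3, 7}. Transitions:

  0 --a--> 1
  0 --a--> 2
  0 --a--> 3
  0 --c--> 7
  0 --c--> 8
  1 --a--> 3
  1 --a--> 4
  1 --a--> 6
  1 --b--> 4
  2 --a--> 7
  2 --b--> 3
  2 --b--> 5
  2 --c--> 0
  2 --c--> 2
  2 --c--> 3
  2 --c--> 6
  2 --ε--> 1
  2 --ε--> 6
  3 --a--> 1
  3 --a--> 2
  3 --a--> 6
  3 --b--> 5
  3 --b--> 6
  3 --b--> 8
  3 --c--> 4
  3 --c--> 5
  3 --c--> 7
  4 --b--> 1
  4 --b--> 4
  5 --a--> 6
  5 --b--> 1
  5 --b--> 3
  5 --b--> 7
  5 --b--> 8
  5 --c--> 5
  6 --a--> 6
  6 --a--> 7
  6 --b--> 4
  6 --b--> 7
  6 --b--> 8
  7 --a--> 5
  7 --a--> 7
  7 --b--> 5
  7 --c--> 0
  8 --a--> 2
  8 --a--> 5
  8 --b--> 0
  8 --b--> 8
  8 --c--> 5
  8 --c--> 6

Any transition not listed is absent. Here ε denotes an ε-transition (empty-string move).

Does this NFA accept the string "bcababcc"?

Start in {0}.
Read 'b': 0→∅; now ∅.
The set is empty and remains empty for the remaining 7 symbols.
The final set ∅ contains no accepting state.

No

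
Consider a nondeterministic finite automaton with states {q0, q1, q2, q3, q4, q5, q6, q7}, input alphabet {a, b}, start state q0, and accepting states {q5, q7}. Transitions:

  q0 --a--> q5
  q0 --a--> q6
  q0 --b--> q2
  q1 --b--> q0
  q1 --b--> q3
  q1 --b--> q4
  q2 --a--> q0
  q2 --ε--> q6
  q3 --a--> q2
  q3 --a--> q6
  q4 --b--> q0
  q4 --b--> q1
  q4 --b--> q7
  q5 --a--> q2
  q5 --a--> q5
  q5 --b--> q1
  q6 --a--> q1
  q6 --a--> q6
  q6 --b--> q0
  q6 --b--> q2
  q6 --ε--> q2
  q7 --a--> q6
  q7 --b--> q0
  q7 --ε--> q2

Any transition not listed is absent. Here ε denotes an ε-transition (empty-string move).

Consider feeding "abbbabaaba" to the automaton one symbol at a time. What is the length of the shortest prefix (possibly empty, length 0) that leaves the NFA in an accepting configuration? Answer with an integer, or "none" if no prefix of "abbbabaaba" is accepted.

1

Start in {q0}.
Read 'a': q0→{q5, q6}; union {q5, q6}; ε-closure = {q2, q5, q6}.
None of the earlier sets intersect F, but {q2, q5, q6} does.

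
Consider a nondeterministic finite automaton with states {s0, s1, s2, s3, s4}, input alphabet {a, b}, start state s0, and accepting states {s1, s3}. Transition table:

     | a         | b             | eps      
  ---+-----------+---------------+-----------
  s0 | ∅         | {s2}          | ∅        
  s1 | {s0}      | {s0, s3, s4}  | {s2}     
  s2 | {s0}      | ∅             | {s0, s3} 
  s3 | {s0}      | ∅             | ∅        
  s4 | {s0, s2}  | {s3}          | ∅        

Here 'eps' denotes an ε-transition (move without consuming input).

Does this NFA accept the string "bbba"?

No

Start in {s0}.
Read 'b': s0→{s2}; union {s2}; ε-closure = {s0, s2, s3}.
Read 'b': s0→{s2}, s2→∅, s3→∅; union {s2}; ε-closure = {s0, s2, s3}.
Read 'b': s0→{s2}, s2→∅, s3→∅; union {s2}; ε-closure = {s0, s2, s3}.
Read 'a': s0→∅, s2→{s0}, s3→{s0}; now {s0}.
The final set {s0} contains no accepting state.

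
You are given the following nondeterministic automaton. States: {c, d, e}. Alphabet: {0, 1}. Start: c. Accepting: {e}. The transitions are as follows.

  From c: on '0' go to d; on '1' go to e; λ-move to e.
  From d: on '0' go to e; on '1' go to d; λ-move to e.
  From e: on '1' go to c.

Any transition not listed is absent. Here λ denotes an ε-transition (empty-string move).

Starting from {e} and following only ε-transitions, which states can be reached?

{e}

Begin with {e}.
No ε-moves leave this set, so the closure equals the set itself.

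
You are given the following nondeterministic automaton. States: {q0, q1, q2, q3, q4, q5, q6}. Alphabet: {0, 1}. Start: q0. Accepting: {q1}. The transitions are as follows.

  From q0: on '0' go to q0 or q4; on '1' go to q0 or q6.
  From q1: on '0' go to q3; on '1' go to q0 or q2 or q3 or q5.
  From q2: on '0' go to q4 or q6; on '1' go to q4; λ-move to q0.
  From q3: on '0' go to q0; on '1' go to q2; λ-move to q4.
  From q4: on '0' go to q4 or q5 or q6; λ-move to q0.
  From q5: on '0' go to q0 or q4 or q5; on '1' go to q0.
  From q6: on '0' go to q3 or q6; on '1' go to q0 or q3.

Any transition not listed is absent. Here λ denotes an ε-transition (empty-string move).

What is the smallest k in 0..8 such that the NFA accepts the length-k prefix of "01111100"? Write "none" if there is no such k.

none

Start in {q0}.
Read '0': {q0} → {q0, q4}.
Read '1': {q0, q4} → {q0, q6}.
Read '1': {q0, q6} → {q0, q3, q4, q6}.
Read '1': {q0, q3, q4, q6} → {q0, q2, q3, q4, q6}.
Read '1': {q0, q2, q3, q4, q6} → {q0, q2, q3, q4, q6}.
Read '1': {q0, q2, q3, q4, q6} → {q0, q2, q3, q4, q6}.
Read '0': {q0, q2, q3, q4, q6} → {q0, q3, q4, q5, q6}.
Read '0': {q0, q3, q4, q5, q6} → {q0, q3, q4, q5, q6}.
No reachable set along the way intersects F.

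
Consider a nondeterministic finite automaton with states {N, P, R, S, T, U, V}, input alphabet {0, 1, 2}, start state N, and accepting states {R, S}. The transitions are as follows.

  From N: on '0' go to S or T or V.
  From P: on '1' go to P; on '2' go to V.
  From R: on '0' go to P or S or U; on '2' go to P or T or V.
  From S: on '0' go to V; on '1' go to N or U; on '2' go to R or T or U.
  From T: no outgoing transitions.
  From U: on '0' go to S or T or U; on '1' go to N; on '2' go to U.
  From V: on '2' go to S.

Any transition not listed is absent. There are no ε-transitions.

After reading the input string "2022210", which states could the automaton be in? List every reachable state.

∅

Start in {N}.
Read '2': N→∅; now ∅.
The set is empty and remains empty for the remaining 6 symbols.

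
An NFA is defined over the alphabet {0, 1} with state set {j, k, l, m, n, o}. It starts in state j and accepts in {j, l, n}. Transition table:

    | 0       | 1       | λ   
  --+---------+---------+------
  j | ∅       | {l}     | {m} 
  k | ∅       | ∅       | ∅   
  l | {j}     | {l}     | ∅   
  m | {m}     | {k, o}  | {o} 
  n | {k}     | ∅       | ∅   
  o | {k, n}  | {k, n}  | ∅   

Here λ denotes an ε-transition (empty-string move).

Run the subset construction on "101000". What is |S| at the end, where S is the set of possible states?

4

Start: ε-closure({j}) = {j, m, o}.
Read '1': j→{l}, m→{k, o}, o→{k, n}; now {k, l, n, o}.
Read '0': k→∅, l→{j}, n→{k}, o→{k, n}; union {j, k, n}; ε-closure = {j, k, m, n, o}.
Read '1': j→{l}, k→∅, m→{k, o}, n→∅, o→{k, n}; now {k, l, n, o}.
Read '0': k→∅, l→{j}, n→{k}, o→{k, n}; union {j, k, n}; ε-closure = {j, k, m, n, o}.
Read '0': j→∅, k→∅, m→{m}, n→{k}, o→{k, n}; union {k, m, n}; ε-closure = {k, m, n, o}.
Read '0': k→∅, m→{m}, n→{k}, o→{k, n}; union {k, m, n}; ε-closure = {k, m, n, o}.
That set has 4 states.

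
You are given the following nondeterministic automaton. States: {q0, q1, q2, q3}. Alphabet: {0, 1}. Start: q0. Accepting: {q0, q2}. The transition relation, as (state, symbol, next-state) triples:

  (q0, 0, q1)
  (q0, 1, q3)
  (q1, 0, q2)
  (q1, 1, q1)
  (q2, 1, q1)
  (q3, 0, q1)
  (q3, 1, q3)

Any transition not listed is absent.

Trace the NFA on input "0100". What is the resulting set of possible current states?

Start in {q0}.
Read '0': q0→{q1}; now {q1}.
Read '1': q1→{q1}; now {q1}.
Read '0': q1→{q2}; now {q2}.
Read '0': q2→∅; now ∅.

∅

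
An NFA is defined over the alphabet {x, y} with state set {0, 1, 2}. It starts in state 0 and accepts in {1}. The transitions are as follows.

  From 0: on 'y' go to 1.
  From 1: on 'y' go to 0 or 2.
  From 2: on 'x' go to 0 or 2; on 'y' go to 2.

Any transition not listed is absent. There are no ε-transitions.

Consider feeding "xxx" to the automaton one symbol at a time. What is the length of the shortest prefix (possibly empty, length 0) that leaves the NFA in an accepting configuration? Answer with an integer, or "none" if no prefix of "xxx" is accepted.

Start in {0}.
Read 'x': {0} → ∅.
The set is empty and remains empty for the remaining 2 symbols.
No reachable set along the way intersects F.

none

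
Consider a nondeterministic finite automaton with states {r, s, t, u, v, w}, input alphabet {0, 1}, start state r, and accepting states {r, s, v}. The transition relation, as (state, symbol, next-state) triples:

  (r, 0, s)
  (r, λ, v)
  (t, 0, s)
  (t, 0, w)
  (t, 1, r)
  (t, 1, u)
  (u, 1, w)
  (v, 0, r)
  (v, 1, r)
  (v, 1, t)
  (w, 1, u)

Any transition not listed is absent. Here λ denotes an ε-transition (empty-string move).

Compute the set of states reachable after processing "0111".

{r, t, u, v, w}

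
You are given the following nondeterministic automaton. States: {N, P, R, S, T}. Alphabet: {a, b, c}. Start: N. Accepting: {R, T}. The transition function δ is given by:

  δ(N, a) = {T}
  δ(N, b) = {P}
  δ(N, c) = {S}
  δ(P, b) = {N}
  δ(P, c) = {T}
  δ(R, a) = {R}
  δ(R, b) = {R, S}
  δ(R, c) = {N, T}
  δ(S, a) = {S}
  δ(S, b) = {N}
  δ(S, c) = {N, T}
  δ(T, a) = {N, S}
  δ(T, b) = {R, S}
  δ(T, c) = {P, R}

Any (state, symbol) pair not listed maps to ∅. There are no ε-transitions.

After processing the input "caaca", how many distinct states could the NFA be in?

3

Start in {N}.
Read 'c': N→{S}; now {S}.
Read 'a': S→{S}; now {S}.
Read 'a': S→{S}; now {S}.
Read 'c': S→{N, T}; now {N, T}.
Read 'a': N→{T}, T→{N, S}; now {N, S, T}.
That set has 3 states.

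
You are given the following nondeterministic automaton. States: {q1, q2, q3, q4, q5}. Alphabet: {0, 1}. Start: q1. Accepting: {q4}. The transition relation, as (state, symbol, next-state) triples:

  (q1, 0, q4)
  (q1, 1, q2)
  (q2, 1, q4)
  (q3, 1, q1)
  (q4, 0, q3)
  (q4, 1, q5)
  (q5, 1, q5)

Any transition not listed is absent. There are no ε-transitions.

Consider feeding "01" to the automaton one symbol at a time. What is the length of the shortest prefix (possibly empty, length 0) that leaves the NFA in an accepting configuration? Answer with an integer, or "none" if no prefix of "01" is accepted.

Start in {q1}.
Read '0': q1→{q4}; now {q4}.
None of the earlier sets intersect F, but {q4} does.

1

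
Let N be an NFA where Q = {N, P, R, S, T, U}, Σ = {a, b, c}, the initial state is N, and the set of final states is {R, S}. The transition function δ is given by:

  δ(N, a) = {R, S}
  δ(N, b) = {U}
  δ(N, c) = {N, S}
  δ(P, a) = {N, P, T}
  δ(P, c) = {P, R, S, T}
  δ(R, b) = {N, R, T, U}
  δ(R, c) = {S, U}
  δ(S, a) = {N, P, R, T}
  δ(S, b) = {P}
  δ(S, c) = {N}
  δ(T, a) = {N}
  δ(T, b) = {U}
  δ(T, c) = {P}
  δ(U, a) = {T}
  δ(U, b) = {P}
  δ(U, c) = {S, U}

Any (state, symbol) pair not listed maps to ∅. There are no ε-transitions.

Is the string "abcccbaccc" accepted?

Start in {N}.
Read 'a': N→{R, S}; now {R, S}.
Read 'b': R→{N, R, T, U}, S→{P}; now {N, P, R, T, U}.
Read 'c': N→{N, S}, P→{P, R, S, T}, R→{S, U}, T→{P}, U→{S, U}; now {N, P, R, S, T, U}.
Read 'c': N→{N, S}, P→{P, R, S, T}, R→{S, U}, S→{N}, T→{P}, U→{S, U}; now {N, P, R, S, T, U}.
Read 'c': N→{N, S}, P→{P, R, S, T}, R→{S, U}, S→{N}, T→{P}, U→{S, U}; now {N, P, R, S, T, U}.
Read 'b': N→{U}, P→∅, R→{N, R, T, U}, S→{P}, T→{U}, U→{P}; now {N, P, R, T, U}.
Read 'a': N→{R, S}, P→{N, P, T}, R→∅, T→{N}, U→{T}; now {N, P, R, S, T}.
Read 'c': N→{N, S}, P→{P, R, S, T}, R→{S, U}, S→{N}, T→{P}; now {N, P, R, S, T, U}.
Read 'c': N→{N, S}, P→{P, R, S, T}, R→{S, U}, S→{N}, T→{P}, U→{S, U}; now {N, P, R, S, T, U}.
Read 'c': N→{N, S}, P→{P, R, S, T}, R→{S, U}, S→{N}, T→{P}, U→{S, U}; now {N, P, R, S, T, U}.
The final set {N, P, R, S, T, U} contains the accepting states R, S.

Yes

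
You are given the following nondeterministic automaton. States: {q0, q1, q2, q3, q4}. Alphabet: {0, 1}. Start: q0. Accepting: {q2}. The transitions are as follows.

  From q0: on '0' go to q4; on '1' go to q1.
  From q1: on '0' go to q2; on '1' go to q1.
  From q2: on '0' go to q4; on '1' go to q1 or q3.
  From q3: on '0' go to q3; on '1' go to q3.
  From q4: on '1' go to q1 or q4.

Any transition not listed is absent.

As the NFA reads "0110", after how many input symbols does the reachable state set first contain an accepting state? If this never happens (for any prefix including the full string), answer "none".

Start in {q0}.
Read '0': {q0} → {q4}.
Read '1': {q4} → {q1, q4}.
Read '1': {q1, q4} → {q1, q4}.
Read '0': {q1, q4} → {q2}.
None of the earlier sets intersect F, but {q2} does.

4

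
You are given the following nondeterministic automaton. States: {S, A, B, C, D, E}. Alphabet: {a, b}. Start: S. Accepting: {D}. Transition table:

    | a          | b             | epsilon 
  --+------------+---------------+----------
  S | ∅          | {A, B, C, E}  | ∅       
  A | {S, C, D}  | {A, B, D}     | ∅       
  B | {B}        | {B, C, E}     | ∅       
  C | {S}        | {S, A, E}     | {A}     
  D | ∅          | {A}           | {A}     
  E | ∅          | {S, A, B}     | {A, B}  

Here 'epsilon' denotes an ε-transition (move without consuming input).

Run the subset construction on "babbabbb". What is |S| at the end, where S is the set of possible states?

6

Start in {S}.
Read 'b': S→{A, B, C, E}; now {A, B, C, E}.
Read 'a': A→{S, C, D}, B→{B}, C→{S}, E→∅; union {S, B, C, D}; ε-closure = {S, A, B, C, D}.
Read 'b': S→{A, B, C, E}, A→{A, B, D}, B→{B, C, E}, C→{S, A, E}, D→{A}; now {S, A, B, C, D, E}.
Read 'b': S→{A, B, C, E}, A→{A, B, D}, B→{B, C, E}, C→{S, A, E}, D→{A}, E→{S, A, B}; now {S, A, B, C, D, E}.
Read 'a': S→∅, A→{S, C, D}, B→{B}, C→{S}, D→∅, E→∅; union {S, B, C, D}; ε-closure = {S, A, B, C, D}.
Read 'b': S→{A, B, C, E}, A→{A, B, D}, B→{B, C, E}, C→{S, A, E}, D→{A}; now {S, A, B, C, D, E}.
Read 'b': S→{A, B, C, E}, A→{A, B, D}, B→{B, C, E}, C→{S, A, E}, D→{A}, E→{S, A, B}; now {S, A, B, C, D, E}.
Read 'b': S→{A, B, C, E}, A→{A, B, D}, B→{B, C, E}, C→{S, A, E}, D→{A}, E→{S, A, B}; now {S, A, B, C, D, E}.
That set has 6 states.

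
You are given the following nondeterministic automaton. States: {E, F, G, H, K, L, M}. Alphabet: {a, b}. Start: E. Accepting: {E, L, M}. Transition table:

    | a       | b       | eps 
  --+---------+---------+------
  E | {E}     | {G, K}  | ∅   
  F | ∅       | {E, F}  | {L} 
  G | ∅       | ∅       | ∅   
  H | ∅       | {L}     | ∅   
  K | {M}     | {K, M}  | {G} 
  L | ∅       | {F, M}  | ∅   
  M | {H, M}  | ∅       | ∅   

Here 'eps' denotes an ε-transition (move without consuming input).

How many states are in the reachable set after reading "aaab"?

2

Start in {E}.
Read 'a': {E} → {E}.
Read 'a': {E} → {E}.
Read 'a': {E} → {E}.
Read 'b': {E} → {G, K}.
That set has 2 states.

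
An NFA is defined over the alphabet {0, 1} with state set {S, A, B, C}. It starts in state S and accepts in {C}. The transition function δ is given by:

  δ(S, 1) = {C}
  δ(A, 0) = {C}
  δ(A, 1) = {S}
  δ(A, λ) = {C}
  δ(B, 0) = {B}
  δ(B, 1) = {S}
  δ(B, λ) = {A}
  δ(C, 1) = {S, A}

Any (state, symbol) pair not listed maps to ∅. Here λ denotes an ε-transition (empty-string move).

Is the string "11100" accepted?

Start in {S}.
Read '1': {S} → {C}.
Read '1': {C} → {S, A, C}.
Read '1': {S, A, C} → {S, A, C}.
Read '0': {S, A, C} → {C}.
Read '0': {C} → ∅.
The final set ∅ contains no accepting state.

No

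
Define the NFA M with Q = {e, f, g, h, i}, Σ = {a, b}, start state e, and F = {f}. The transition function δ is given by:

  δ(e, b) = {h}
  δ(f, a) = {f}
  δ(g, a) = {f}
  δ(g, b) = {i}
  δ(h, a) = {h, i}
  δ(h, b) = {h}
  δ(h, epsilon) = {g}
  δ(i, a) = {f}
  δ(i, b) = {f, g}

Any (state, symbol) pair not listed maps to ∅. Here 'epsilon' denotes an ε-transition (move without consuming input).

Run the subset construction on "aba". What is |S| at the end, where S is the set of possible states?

Start in {e}.
Read 'a': e→∅; now ∅.
The set is empty and remains empty for the remaining 2 symbols.
That set has 0 states.

0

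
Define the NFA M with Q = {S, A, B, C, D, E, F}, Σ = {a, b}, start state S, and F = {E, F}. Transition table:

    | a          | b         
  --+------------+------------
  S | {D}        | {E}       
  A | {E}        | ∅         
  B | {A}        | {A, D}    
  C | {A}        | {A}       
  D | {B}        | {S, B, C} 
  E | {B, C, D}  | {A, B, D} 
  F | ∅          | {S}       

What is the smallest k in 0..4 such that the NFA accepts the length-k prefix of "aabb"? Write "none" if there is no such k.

Start in {S}.
Read 'a': {S} → {D}.
Read 'a': {D} → {B}.
Read 'b': {B} → {A, D}.
Read 'b': {A, D} → {S, B, C}.
No reachable set along the way intersects F.

none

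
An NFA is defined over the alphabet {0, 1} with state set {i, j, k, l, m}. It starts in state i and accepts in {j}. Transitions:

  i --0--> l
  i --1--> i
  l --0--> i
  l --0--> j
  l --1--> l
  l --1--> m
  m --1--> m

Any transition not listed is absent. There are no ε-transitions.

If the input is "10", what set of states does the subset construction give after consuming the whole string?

Start in {i}.
Read '1': i→{i}; now {i}.
Read '0': i→{l}; now {l}.

{l}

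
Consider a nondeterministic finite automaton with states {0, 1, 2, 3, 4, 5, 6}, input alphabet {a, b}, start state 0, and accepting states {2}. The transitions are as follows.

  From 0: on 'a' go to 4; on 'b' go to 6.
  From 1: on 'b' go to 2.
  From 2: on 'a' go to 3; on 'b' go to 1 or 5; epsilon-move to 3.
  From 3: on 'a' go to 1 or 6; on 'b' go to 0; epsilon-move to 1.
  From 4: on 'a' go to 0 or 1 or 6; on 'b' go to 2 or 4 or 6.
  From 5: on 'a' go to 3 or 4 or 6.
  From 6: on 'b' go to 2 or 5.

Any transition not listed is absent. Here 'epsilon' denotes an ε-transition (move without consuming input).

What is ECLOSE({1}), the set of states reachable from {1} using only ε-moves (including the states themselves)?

{1}

Begin with {1}.
No ε-moves leave this set, so the closure equals the set itself.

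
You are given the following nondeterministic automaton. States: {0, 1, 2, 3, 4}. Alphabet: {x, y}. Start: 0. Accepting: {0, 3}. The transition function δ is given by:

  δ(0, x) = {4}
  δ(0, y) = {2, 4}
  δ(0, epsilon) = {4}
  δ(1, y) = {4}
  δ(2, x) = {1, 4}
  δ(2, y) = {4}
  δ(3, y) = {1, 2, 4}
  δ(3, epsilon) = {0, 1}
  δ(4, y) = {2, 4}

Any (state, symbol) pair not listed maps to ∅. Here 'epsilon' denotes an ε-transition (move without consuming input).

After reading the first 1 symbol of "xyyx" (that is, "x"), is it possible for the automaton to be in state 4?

Yes

Start: ε-closure({0}) = {0, 4}.
Read 'x': 0→{4}, 4→∅; now {4}.
State 4 is in {4}.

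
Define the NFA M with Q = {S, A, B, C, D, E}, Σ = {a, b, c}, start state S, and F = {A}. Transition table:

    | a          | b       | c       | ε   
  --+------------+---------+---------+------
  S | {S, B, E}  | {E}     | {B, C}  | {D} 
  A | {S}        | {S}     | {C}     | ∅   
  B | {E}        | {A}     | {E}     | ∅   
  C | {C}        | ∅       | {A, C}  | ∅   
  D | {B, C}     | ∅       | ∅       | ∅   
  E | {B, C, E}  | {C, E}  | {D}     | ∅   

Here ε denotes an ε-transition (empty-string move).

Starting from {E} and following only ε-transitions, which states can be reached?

Begin with {E}.
No ε-moves leave this set, so the closure equals the set itself.

{E}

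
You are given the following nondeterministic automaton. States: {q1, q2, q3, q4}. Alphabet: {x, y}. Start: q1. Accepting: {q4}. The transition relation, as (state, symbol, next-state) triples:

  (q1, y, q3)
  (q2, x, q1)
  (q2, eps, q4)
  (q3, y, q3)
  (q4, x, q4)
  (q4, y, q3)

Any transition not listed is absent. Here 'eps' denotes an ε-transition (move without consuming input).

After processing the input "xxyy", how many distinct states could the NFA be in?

Start in {q1}.
Read 'x': {q1} → ∅.
The set is empty and remains empty for the remaining 3 symbols.
That set has 0 states.

0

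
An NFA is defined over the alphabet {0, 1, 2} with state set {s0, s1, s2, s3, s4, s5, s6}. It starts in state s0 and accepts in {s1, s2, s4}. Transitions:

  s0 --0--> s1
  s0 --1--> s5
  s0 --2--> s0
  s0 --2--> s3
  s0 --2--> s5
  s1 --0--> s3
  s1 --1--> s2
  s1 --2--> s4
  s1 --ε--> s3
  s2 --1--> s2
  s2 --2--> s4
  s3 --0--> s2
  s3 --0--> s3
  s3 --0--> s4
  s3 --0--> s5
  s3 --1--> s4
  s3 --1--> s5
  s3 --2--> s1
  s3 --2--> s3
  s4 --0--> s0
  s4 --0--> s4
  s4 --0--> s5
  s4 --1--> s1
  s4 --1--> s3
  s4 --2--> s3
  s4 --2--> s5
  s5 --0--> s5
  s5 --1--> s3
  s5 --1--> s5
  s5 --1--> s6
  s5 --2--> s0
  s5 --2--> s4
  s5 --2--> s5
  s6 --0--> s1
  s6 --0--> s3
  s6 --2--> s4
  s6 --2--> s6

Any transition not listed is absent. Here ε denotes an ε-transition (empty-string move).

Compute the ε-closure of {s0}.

{s0}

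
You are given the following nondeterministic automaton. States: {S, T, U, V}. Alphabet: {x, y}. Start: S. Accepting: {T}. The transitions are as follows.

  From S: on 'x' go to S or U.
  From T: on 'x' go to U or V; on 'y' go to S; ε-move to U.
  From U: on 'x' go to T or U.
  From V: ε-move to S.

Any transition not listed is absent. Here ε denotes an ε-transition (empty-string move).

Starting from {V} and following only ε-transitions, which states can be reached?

{S, V}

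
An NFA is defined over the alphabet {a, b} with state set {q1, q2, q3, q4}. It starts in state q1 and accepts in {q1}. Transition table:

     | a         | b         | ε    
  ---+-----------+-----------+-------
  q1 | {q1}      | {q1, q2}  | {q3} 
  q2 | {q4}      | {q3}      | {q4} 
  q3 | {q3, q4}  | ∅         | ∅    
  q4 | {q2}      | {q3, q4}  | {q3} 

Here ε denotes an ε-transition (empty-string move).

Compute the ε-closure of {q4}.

{q3, q4}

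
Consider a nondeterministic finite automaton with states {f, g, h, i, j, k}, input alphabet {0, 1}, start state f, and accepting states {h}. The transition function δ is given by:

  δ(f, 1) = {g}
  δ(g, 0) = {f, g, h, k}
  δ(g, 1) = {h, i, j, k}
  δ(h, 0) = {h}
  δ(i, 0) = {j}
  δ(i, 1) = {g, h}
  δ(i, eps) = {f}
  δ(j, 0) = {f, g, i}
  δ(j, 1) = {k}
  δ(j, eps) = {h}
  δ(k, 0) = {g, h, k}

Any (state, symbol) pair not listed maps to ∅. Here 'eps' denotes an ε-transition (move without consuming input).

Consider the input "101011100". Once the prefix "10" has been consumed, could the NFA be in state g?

Yes

Start in {f}.
Read '1': f→{g}; now {g}.
Read '0': g→{f, g, h, k}; now {f, g, h, k}.
State g is in {f, g, h, k}.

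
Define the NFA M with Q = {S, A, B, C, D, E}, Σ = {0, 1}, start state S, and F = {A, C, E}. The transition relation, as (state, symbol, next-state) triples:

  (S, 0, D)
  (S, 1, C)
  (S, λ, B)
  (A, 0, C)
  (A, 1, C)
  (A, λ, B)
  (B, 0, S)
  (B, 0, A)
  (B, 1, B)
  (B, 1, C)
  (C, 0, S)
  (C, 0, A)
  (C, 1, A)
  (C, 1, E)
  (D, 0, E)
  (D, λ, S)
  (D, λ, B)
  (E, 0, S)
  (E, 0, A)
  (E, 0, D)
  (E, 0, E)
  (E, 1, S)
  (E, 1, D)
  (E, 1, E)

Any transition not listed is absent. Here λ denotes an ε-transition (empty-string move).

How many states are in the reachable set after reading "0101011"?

4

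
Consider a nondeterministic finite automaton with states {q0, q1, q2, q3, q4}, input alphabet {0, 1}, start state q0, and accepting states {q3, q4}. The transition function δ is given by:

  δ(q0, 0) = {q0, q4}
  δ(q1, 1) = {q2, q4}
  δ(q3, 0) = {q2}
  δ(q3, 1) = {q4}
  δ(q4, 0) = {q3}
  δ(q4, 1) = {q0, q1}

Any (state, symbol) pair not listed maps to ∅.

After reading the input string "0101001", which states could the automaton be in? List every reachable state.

Start in {q0}.
Read '0': {q0} → {q0, q4}.
Read '1': {q0, q4} → {q0, q1}.
Read '0': {q0, q1} → {q0, q4}.
Read '1': {q0, q4} → {q0, q1}.
Read '0': {q0, q1} → {q0, q4}.
Read '0': {q0, q4} → {q0, q3, q4}.
Read '1': {q0, q3, q4} → {q0, q1, q4}.

{q0, q1, q4}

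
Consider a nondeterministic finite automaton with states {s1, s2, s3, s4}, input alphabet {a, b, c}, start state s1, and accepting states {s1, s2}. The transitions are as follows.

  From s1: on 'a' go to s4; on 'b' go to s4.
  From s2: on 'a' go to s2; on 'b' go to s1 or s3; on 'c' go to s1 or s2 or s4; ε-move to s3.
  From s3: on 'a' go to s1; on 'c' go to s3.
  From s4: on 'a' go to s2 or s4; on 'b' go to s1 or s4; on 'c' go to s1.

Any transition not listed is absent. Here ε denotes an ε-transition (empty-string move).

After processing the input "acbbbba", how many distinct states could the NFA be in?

3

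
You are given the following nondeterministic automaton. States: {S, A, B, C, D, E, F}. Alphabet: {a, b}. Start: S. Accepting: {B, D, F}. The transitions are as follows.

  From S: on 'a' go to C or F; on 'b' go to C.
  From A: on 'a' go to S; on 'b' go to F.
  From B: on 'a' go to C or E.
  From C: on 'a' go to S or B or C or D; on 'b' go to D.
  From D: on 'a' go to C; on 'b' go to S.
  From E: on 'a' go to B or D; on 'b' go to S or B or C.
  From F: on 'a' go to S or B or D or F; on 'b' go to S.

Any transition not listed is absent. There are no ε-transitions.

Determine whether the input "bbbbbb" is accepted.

No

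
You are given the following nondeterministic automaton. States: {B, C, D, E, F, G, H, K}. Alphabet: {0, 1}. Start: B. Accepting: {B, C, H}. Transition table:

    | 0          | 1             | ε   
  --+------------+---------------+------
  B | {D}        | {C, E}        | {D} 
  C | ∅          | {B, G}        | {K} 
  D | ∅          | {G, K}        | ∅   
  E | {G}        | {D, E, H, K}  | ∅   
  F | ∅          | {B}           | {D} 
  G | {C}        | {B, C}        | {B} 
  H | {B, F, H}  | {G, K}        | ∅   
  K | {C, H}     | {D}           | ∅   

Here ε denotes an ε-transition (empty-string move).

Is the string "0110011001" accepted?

Start: ε-closure({B}) = {B, D}.
Read '0': {B, D} → {D}.
Read '1': {D} → {B, D, G, K}.
Read '1': {B, D, G, K} → {B, C, D, E, G, K}.
Read '0': {B, C, D, E, G, K} → {B, C, D, G, H, K}.
Read '0': {B, C, D, G, H, K} → {B, C, D, F, H, K}.
Read '1': {B, C, D, F, H, K} → {B, C, D, E, G, K}.
Read '1': {B, C, D, E, G, K} → {B, C, D, E, G, H, K}.
Read '0': {B, C, D, E, G, H, K} → {B, C, D, F, G, H, K}.
Read '0': {B, C, D, F, G, H, K} → {B, C, D, F, H, K}.
Read '1': {B, C, D, F, H, K} → {B, C, D, E, G, K}.
The final set {B, C, D, E, G, K} contains the accepting states B, C.

Yes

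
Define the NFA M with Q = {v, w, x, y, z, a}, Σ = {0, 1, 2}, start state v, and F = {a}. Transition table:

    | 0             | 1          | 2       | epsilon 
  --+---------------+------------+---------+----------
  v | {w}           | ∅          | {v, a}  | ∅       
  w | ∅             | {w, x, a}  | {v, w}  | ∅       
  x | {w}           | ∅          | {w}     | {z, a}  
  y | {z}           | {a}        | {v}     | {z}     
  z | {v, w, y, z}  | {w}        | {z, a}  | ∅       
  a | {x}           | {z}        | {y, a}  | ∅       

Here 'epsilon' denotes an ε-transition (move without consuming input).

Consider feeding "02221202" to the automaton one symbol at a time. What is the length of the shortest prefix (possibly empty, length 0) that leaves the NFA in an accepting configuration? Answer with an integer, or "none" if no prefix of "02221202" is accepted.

3

Start in {v}.
Read '0': {v} → {w}.
Read '2': {w} → {v, w}.
Read '2': {v, w} → {v, w, a}.
None of the earlier sets intersect F, but {v, w, a} does.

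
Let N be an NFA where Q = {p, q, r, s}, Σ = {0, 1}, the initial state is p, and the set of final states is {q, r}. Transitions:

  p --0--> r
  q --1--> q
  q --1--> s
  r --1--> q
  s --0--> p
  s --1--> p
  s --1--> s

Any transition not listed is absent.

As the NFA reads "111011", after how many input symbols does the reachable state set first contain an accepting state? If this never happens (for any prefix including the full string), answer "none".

Start in {p}.
Read '1': {p} → ∅.
The set is empty and remains empty for the remaining 5 symbols.
No reachable set along the way intersects F.

none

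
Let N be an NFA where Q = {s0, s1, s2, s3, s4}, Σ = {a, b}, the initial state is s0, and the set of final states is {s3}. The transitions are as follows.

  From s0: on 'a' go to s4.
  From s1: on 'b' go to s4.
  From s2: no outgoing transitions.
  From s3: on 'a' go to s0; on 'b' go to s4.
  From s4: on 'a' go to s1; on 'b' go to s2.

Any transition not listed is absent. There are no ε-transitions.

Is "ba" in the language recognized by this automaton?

No

Start in {s0}.
Read 'b': s0→∅; now ∅.
The set is empty and remains empty for the remaining 1 symbol.
The final set ∅ contains no accepting state.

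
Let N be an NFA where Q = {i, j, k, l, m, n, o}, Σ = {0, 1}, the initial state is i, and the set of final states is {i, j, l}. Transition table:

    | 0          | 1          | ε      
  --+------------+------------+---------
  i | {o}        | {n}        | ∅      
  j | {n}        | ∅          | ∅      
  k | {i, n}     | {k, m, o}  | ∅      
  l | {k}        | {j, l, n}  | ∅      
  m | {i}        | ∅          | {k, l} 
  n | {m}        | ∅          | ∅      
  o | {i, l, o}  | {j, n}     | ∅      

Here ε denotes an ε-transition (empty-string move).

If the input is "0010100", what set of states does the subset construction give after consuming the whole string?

{i, k, l, m, n, o}

Start in {i}.
Read '0': {i} → {o}.
Read '0': {o} → {i, l, o}.
Read '1': {i, l, o} → {j, l, n}.
Read '0': {j, l, n} → {k, l, m, n}.
Read '1': {k, l, m, n} → {j, k, l, m, n, o}.
Read '0': {j, k, l, m, n, o} → {i, k, l, m, n, o}.
Read '0': {i, k, l, m, n, o} → {i, k, l, m, n, o}.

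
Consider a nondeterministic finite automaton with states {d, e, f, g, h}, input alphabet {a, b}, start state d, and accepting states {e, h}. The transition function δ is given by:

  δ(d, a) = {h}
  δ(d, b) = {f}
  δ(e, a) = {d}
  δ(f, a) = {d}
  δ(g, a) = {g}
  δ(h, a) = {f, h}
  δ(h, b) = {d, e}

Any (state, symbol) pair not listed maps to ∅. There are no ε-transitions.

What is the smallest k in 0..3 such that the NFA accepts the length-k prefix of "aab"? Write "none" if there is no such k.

1

Start in {d}.
Read 'a': {d} → {h}.
None of the earlier sets intersect F, but {h} does.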